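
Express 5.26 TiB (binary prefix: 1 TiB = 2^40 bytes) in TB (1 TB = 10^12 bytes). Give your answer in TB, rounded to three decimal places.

5.783 TB

5.26 TiB × 1,099,511,627,776 bytes/TiB = 5,783,431,162,101.76 bytes
1 TB = 1,000,000,000,000 bytes
5,783,431,162,101.76 / 1,000,000,000,000 = 5.783 TB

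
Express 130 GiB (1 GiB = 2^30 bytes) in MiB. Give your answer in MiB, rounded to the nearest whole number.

133,120 MiB

130 GiB × 1,073,741,824 bytes/GiB = 139,586,437,120 bytes
1 MiB = 1,048,576 bytes
139,586,437,120 / 1,048,576 = 133,120 MiB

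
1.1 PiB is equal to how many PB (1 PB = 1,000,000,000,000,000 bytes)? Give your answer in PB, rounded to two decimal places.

1.24 PB

1.1 PiB × 1,125,899,906,842,624 bytes/PiB = 1,238,489,897,526,886.4 bytes
1 PB = 1,000,000,000,000,000 bytes
1,238,489,897,526,886.4 / 1,000,000,000,000,000 = 1.24 PB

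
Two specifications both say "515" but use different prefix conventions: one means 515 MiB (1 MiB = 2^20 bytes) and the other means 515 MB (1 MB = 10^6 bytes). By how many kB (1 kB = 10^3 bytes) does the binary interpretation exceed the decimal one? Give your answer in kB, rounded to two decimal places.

25,016.64 kB

515 MiB = 515 × 1,048,576 = 540,016,640 bytes
515 MB = 515 × 1,000,000 = 515,000,000 bytes
difference = 25,016,640 bytes
25,016,640 / 1,000 = 25,016.64 kB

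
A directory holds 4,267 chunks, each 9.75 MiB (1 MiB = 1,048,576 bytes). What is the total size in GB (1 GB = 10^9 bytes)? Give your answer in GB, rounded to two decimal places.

Total = 4,267 × 9.75 MiB = 41603.25 MiB
= 41603.25 × 1,048,576 bytes = 43,624,169,472 bytes
1 GB = 1,000,000,000 bytes
43,624,169,472 / 1,000,000,000 = 43.62 GB

43.62 GB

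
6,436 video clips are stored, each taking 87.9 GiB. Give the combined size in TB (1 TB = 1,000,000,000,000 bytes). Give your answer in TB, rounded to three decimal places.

607.442 TB

Total = 6,436 × 87.9 GiB = 565724.4 GiB
= 565724.4 × 1,073,741,824 bytes = 607,441,949,137,305.6 bytes
1 TB = 1,000,000,000,000 bytes
607,441,949,137,305.6 / 1,000,000,000,000 = 607.442 TB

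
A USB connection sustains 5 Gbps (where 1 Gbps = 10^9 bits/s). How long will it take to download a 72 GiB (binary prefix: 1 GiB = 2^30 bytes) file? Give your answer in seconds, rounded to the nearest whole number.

72 GiB = 77,309,411,328 bytes = 618,475,290,624 bits
5 Gbps = 5,000,000,000 bits/s
time = 618,475,290,624 / 5,000,000,000 = 124 s

124 seconds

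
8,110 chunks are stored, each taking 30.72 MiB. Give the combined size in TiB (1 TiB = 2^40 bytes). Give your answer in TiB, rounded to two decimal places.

0.24 TiB

Total = 8,110 × 30.72 MiB = 249139.2 MiB
= 249139.2 × 1,048,576 bytes = 261,241,385,779.2 bytes
1 TiB = 1,099,511,627,776 bytes
261,241,385,779.2 / 1,099,511,627,776 = 0.24 TiB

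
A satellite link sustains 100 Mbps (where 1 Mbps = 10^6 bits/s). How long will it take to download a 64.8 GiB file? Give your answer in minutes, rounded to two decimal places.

92.77 minutes

64.8 GiB = 69,578,470,195.2 bytes = 556,627,761,561.6 bits
100 Mbps = 100,000,000 bits/s
time = 556,627,761,561.6 / 100,000,000 = 5,566.278 s
5,566.278 s / 60 = 92.77 minutes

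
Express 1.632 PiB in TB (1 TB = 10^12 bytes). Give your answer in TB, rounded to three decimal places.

1,837.469 TB

1.632 PiB = 1.632 × 2^50 bytes = 1,837,468,647,967,162.368 bytes
1 TB = 10^12 bytes = 1,000,000,000,000 bytes
1,837,468,647,967,162.368 / 1,000,000,000,000 = 1,837.469 TB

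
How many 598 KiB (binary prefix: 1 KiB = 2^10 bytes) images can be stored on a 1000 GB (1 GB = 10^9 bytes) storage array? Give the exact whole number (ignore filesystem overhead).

1,633,047

Capacity: 1000 GB = 1,000,000,000,000 bytes
Per item: 598 KiB = 612,352 bytes
⌊1,000,000,000,000 / 612,352⌋ = 1,633,047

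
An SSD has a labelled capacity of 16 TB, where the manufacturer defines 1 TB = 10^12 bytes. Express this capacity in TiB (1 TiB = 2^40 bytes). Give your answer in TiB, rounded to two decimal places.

14.55 TiB

16 TB × 1,000,000,000,000 bytes/TB = 16,000,000,000,000 bytes
1 TiB = 1,099,511,627,776 bytes
16,000,000,000,000 / 1,099,511,627,776 = 14.55 TiB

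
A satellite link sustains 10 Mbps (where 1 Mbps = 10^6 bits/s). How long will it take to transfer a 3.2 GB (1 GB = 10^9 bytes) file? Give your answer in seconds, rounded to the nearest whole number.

3.2 GB = 3,200,000,000 bytes = 25,600,000,000 bits
10 Mbps = 10,000,000 bits/s
time = 25,600,000,000 / 10,000,000 = 2,560 s

2,560 seconds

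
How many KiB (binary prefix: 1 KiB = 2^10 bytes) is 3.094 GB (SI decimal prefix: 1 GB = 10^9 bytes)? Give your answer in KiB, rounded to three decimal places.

3,021,484.375 KiB

3.094 GB = 3.094 × 10^9 bytes = 3,094,000,000 bytes
1 KiB = 1,024 bytes
3,094,000,000 / 1,024 = 3,021,484.375 KiB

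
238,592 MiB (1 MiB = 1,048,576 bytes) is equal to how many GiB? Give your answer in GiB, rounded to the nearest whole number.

233 GiB

238,592 MiB = 238,592 × 2^20 bytes = 250,181,844,992 bytes
1 GiB = 2^30 bytes = 1,073,741,824 bytes
250,181,844,992 / 1,073,741,824 = 233 GiB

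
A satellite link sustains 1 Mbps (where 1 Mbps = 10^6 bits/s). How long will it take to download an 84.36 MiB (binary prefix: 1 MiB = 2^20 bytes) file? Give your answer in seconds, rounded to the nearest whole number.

84.36 MiB = 88,457,871.36 bytes = 707,662,970.88 bits
1 Mbps = 1,000,000 bits/s
time = 707,662,970.88 / 1,000,000 = 708 s

708 seconds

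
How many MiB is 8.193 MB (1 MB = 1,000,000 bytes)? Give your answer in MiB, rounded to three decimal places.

7.813 MiB

8.193 MB × 1,000,000 bytes/MB = 8,193,000 bytes
1 MiB = 2^20 bytes = 1,048,576 bytes
8,193,000 / 1,048,576 = 7.813 MiB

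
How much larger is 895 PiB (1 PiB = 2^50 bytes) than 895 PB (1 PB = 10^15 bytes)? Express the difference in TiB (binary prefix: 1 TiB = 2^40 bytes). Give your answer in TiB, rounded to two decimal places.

102,482.24 TiB

895 PiB = 895 × 1,125,899,906,842,624 = 1,007,680,416,624,148,480 bytes
895 PB = 895 × 1,000,000,000,000,000 = 895,000,000,000,000,000 bytes
difference = 112,680,416,624,148,480 bytes
112,680,416,624,148,480 / 1,099,511,627,776 = 102,482.24 TiB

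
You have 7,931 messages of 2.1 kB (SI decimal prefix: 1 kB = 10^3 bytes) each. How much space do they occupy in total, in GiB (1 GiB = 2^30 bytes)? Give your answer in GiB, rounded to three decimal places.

Total = 7,931 × 2.1 kB = 16655.1 kB
= 16655.1 × 1,000 bytes = 16,655,100 bytes
1 GiB = 1,073,741,824 bytes
16,655,100 / 1,073,741,824 = 0.016 GiB

0.016 GiB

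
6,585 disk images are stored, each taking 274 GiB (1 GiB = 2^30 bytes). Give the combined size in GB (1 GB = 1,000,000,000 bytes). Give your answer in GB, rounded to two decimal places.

1,937,341.64 GB

Total = 6,585 × 274 GiB = 1,804,290 GiB
= 1,804,290 × 1,073,741,824 bytes = 1,937,341,635,624,960 bytes
1 GB = 1,000,000,000 bytes
1,937,341,635,624,960 / 1,000,000,000 = 1,937,341.64 GB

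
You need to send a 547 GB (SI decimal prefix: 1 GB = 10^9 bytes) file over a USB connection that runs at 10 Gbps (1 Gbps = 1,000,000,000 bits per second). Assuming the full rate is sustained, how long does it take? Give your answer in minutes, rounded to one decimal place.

7.3 minutes

547 GB = 547,000,000,000 bytes = 4,376,000,000,000 bits
10 Gbps = 10,000,000,000 bits/s
time = 4,376,000,000,000 / 10,000,000,000 = 437.60 s
437.60 s / 60 = 7.3 minutes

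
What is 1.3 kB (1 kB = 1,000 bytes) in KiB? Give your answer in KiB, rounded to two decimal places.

1.3 kB × 1,000 bytes/kB = 1,300 bytes
1 KiB = 2^10 bytes = 1,024 bytes
1,300 / 1,024 = 1.27 KiB

1.27 KiB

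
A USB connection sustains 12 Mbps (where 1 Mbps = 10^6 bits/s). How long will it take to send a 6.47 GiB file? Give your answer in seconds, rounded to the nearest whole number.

6.47 GiB = 6,947,109,601.28 bytes = 55,576,876,810.24 bits
12 Mbps = 12,000,000 bits/s
time = 55,576,876,810.24 / 12,000,000 = 4,631 s

4,631 seconds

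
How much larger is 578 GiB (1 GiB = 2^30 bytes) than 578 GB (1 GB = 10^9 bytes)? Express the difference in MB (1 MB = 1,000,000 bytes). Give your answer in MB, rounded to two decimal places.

42,622.77 MB

578 GiB = 578 × 1,073,741,824 = 620,622,774,272 bytes
578 GB = 578 × 1,000,000,000 = 578,000,000,000 bytes
difference = 42,622,774,272 bytes
42,622,774,272 / 1,000,000 = 42,622.77 MB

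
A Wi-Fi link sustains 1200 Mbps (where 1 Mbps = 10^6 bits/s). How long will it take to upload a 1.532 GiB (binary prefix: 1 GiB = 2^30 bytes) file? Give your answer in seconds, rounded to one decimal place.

1.532 GiB = 1,644,972,474.368 bytes = 13,159,779,794.944 bits
1200 Mbps = 1,200,000,000 bits/s
time = 13,159,779,794.944 / 1,200,000,000 = 11.0 s

11.0 seconds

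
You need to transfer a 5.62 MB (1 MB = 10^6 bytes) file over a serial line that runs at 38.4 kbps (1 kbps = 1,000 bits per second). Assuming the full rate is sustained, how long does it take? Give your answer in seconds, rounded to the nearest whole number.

5.62 MB = 5,620,000 bytes = 44,960,000 bits
38.4 kbps = 38,400 bits/s
time = 44,960,000 / 38,400 = 1,171 s

1,171 seconds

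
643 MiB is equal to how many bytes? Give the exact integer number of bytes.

643 × 1,048,576 = 674,234,368 bytes  (1 MiB = 2^20 bytes)

674,234,368 bytes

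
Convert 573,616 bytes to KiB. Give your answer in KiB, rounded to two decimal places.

560.17 KiB

573,616 bytes given.
1 KiB = 2^10 bytes = 1,024 bytes
573,616 / 1,024 = 560.17 KiB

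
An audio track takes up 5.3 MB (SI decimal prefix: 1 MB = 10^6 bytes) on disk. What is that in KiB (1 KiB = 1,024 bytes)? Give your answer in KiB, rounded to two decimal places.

5,175.78 KiB

5.3 MB × 1,000,000 bytes/MB = 5,300,000 bytes
1 KiB = 1,024 bytes
5,300,000 / 1,024 = 5,175.78 KiB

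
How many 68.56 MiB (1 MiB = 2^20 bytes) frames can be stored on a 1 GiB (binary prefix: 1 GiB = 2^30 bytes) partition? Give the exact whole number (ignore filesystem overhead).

Capacity: 1 GiB = 1,073,741,824 bytes
Per item: 68.56 MiB = 71,890,370.56 bytes
⌊1,073,741,824 / 71,890,370.56⌋ = 14

14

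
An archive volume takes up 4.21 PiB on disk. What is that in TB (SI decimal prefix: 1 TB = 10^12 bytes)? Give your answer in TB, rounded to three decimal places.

4.21 PiB × 1,125,899,906,842,624 bytes/PiB = 4,740,038,607,807,447.04 bytes
1 TB = 10^12 bytes = 1,000,000,000,000 bytes
4,740,038,607,807,447.04 / 1,000,000,000,000 = 4,740.039 TB

4,740.039 TB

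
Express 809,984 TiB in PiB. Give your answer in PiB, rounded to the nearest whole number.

809,984 TiB × 1,099,511,627,776 bytes/TiB = 890,586,826,312,515,584 bytes
1 PiB = 1,125,899,906,842,624 bytes
890,586,826,312,515,584 / 1,125,899,906,842,624 = 791 PiB

791 PiB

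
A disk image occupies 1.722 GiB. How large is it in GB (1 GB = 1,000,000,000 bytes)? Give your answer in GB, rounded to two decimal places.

1.85 GB

1.722 GiB × 1,073,741,824 bytes/GiB = 1,848,983,420.928 bytes
1 GB = 1,000,000,000 bytes
1,848,983,420.928 / 1,000,000,000 = 1.85 GB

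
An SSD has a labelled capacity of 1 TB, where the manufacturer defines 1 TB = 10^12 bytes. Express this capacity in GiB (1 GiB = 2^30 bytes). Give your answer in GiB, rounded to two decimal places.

1 TB × 1,000,000,000,000 bytes/TB = 1,000,000,000,000 bytes
1 GiB = 2^30 bytes = 1,073,741,824 bytes
1,000,000,000,000 / 1,073,741,824 = 931.32 GiB

931.32 GiB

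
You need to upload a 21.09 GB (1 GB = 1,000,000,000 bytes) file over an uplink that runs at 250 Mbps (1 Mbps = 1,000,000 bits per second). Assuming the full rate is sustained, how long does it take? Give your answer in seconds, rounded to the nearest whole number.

675 seconds

21.09 GB = 21,090,000,000 bytes = 168,720,000,000 bits
250 Mbps = 250,000,000 bits/s
time = 168,720,000,000 / 250,000,000 = 675 s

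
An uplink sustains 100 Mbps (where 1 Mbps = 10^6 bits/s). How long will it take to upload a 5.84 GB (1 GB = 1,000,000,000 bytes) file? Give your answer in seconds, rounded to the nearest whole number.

467 seconds

5.84 GB = 5,840,000,000 bytes = 46,720,000,000 bits
100 Mbps = 100,000,000 bits/s
time = 46,720,000,000 / 100,000,000 = 467 s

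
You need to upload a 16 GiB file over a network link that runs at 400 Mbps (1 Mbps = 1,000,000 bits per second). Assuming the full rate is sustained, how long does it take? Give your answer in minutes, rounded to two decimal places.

5.73 minutes

16 GiB = 17,179,869,184 bytes = 137,438,953,472 bits
400 Mbps = 400,000,000 bits/s
time = 137,438,953,472 / 400,000,000 = 343.597 s
343.597 s / 60 = 5.73 minutes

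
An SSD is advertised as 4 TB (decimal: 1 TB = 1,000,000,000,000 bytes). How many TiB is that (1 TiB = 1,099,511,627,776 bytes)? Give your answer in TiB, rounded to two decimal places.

3.64 TiB

4 TB = 4 × 10^12 bytes = 4,000,000,000,000 bytes
1 TiB = 1,099,511,627,776 bytes
4,000,000,000,000 / 1,099,511,627,776 = 3.64 TiB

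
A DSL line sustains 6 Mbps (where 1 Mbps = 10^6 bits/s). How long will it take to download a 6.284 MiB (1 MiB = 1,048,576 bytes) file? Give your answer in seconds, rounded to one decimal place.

8.8 seconds

6.284 MiB = 6,589,251.584 bytes = 52,714,012.672 bits
6 Mbps = 6,000,000 bits/s
time = 52,714,012.672 / 6,000,000 = 8.8 s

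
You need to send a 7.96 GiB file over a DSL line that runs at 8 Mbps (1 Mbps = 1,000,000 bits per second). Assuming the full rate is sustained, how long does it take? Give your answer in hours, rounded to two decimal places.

7.96 GiB = 8,546,984,919.04 bytes = 68,375,879,352.32 bits
8 Mbps = 8,000,000 bits/s
time = 68,375,879,352.32 / 8,000,000 = 8,546.9849 s
8,546.9849 s / 3600 = 2.37 hours

2.37 hours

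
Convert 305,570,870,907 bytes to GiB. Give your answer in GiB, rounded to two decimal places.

284.59 GiB

305,570,870,907 bytes given.
1 GiB = 2^30 bytes = 1,073,741,824 bytes
305,570,870,907 / 1,073,741,824 = 284.59 GiB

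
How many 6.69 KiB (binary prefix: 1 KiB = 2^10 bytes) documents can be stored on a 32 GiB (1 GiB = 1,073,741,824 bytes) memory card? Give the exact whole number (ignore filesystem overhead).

5,015,610

Capacity: 32 GiB = 34,359,738,368 bytes
Per item: 6.69 KiB = 6,850.56 bytes
⌊34,359,738,368 / 6,850.56⌋ = 5,015,610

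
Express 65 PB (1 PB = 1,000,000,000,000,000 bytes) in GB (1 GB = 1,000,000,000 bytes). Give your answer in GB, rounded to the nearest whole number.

65 PB = 65 × 10^15 bytes = 65,000,000,000,000,000 bytes
1 GB = 10^9 bytes = 1,000,000,000 bytes
65,000,000,000,000,000 / 1,000,000,000 = 65,000,000 GB

65,000,000 GB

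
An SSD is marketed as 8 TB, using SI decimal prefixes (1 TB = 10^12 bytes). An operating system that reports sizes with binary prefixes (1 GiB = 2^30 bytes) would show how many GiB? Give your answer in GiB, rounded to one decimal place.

7,450.6 GiB

8 TB = 8 × 10^12 bytes = 8,000,000,000,000 bytes
1 GiB = 1,073,741,824 bytes
8,000,000,000,000 / 1,073,741,824 = 7,450.6 GiB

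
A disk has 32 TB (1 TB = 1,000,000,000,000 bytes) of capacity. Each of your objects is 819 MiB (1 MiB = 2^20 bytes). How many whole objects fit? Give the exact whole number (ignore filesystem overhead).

Capacity: 32 TB = 32,000,000,000,000 bytes
Per item: 819 MiB = 858,783,744 bytes
⌊32,000,000,000,000 / 858,783,744⌋ = 37,262

37,262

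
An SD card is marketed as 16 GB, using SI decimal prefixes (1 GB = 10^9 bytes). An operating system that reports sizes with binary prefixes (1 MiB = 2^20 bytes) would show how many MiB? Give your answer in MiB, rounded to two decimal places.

15,258.79 MiB

16 GB × 1,000,000,000 bytes/GB = 16,000,000,000 bytes
1 MiB = 1,048,576 bytes
16,000,000,000 / 1,048,576 = 15,258.79 MiB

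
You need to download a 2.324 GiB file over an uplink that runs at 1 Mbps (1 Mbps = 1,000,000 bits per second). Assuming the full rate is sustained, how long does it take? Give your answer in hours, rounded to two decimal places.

5.55 hours

2.324 GiB = 2,495,375,998.976 bytes = 19,963,007,991.808 bits
1 Mbps = 1,000,000 bits/s
time = 19,963,007,991.808 / 1,000,000 = 19,963.0080 s
19,963.0080 s / 3600 = 5.55 hours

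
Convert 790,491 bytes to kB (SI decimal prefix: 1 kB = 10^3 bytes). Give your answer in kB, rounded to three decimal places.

790.491 kB

790,491 bytes given.
1 kB = 10^3 bytes = 1,000 bytes
790,491 / 1,000 = 790.491 kB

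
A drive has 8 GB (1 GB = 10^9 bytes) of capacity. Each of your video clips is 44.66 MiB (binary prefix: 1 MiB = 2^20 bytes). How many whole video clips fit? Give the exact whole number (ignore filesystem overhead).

170

Capacity: 8 GB = 8,000,000,000 bytes
Per item: 44.66 MiB = 46,829,404.16 bytes
⌊8,000,000,000 / 46,829,404.16⌋ = 170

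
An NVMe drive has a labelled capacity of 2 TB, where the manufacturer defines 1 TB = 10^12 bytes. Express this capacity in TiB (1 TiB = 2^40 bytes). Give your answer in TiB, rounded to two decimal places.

2 TB × 1,000,000,000,000 bytes/TB = 2,000,000,000,000 bytes
1 TiB = 2^40 bytes = 1,099,511,627,776 bytes
2,000,000,000,000 / 1,099,511,627,776 = 1.82 TiB

1.82 TiB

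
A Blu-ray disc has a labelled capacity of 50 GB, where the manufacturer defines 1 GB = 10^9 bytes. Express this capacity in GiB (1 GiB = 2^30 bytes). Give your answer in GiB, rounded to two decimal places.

46.57 GiB

50 GB × 1,000,000,000 bytes/GB = 50,000,000,000 bytes
1 GiB = 2^30 bytes = 1,073,741,824 bytes
50,000,000,000 / 1,073,741,824 = 46.57 GiB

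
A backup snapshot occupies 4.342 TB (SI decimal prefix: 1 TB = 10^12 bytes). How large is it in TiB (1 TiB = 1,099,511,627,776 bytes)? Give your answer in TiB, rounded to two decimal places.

3.95 TiB

4.342 TB = 4.342 × 10^12 bytes = 4,342,000,000,000 bytes
1 TiB = 2^40 bytes = 1,099,511,627,776 bytes
4,342,000,000,000 / 1,099,511,627,776 = 3.95 TiB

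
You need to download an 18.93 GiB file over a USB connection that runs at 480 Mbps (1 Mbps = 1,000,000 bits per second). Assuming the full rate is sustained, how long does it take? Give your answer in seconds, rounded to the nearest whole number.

18.93 GiB = 20,325,932,728.32 bytes = 162,607,461,826.56 bits
480 Mbps = 480,000,000 bits/s
time = 162,607,461,826.56 / 480,000,000 = 339 s

339 seconds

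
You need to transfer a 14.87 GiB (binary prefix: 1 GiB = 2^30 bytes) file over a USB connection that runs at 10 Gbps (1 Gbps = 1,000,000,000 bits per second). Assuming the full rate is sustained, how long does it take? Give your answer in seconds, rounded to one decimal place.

14.87 GiB = 15,966,540,922.88 bytes = 127,732,327,383.04 bits
10 Gbps = 10,000,000,000 bits/s
time = 127,732,327,383.04 / 10,000,000,000 = 12.8 s

12.8 seconds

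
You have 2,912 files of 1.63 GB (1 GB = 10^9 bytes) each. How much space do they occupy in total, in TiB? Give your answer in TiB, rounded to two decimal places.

Total = 2,912 × 1.63 GB = 4746.56 GB
= 4746.56 × 1,000,000,000 bytes = 4,746,560,000,000 bytes
1 TiB = 1,099,511,627,776 bytes
4,746,560,000,000 / 1,099,511,627,776 = 4.32 TiB

4.32 TiB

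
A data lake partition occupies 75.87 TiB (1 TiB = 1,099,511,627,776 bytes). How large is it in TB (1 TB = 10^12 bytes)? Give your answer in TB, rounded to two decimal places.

75.87 TiB = 75.87 × 2^40 bytes = 83,419,947,199,365.12 bytes
1 TB = 1,000,000,000,000 bytes
83,419,947,199,365.12 / 1,000,000,000,000 = 83.42 TB

83.42 TB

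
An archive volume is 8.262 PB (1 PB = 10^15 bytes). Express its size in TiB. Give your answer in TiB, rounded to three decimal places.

7,514.245 TiB

8.262 PB × 1,000,000,000,000,000 bytes/PB = 8,262,000,000,000,000 bytes
1 TiB = 1,099,511,627,776 bytes
8,262,000,000,000,000 / 1,099,511,627,776 = 7,514.245 TiB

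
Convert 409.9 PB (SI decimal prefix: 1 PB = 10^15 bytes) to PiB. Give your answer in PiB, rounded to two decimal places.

409.9 PB = 409.9 × 10^15 bytes = 409,900,000,000,000,000 bytes
1 PiB = 2^50 bytes = 1,125,899,906,842,624 bytes
409,900,000,000,000,000 / 1,125,899,906,842,624 = 364.06 PiB

364.06 PiB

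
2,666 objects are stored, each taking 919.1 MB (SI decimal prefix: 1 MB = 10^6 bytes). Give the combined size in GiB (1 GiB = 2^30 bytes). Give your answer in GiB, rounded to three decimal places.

2,282.039 GiB

Total = 2,666 × 919.1 MB = 2450320.6 MB
= 2450320.6 × 1,000,000 bytes = 2,450,320,600,000 bytes
1 GiB = 1,073,741,824 bytes
2,450,320,600,000 / 1,073,741,824 = 2,282.039 GiB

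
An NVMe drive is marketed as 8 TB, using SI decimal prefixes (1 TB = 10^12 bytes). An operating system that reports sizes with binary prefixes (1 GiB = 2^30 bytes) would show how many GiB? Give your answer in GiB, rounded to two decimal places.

7,450.58 GiB

8 TB × 1,000,000,000,000 bytes/TB = 8,000,000,000,000 bytes
1 GiB = 2^30 bytes = 1,073,741,824 bytes
8,000,000,000,000 / 1,073,741,824 = 7,450.58 GiB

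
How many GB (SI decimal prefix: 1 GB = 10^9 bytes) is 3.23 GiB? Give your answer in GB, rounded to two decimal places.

3.23 GiB × 1,073,741,824 bytes/GiB = 3,468,186,091.52 bytes
1 GB = 10^9 bytes = 1,000,000,000 bytes
3,468,186,091.52 / 1,000,000,000 = 3.47 GB

3.47 GB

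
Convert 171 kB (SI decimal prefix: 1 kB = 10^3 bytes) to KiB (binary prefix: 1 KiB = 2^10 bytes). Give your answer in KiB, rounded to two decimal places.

166.99 KiB

171 kB × 1,000 bytes/kB = 171,000 bytes
1 KiB = 2^10 bytes = 1,024 bytes
171,000 / 1,024 = 166.99 KiB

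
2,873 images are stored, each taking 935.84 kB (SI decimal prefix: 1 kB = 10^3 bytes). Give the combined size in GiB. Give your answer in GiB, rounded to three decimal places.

Total = 2,873 × 935.84 kB = 2688668.32 kB
= 2688668.32 × 1,000 bytes = 2,688,668,320 bytes
1 GiB = 1,073,741,824 bytes
2,688,668,320 / 1,073,741,824 = 2.504 GiB

2.504 GiB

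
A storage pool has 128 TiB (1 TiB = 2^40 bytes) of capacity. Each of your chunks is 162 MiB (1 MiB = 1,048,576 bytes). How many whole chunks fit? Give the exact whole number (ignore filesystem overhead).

Capacity: 128 TiB = 140,737,488,355,328 bytes
Per item: 162 MiB = 169,869,312 bytes
⌊140,737,488,355,328 / 169,869,312⌋ = 828,504

828,504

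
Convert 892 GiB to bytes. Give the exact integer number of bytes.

957,777,707,008 bytes

892 × 1,073,741,824 = 957,777,707,008 bytes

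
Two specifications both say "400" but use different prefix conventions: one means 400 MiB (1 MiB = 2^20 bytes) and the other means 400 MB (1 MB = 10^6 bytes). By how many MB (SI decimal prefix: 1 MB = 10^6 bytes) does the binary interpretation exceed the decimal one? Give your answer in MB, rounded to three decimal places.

400 MiB = 400 × 1,048,576 = 419,430,400 bytes
400 MB = 400 × 1,000,000 = 400,000,000 bytes
difference = 19,430,400 bytes
19,430,400 / 1,000,000 = 19.430 MB

19.430 MB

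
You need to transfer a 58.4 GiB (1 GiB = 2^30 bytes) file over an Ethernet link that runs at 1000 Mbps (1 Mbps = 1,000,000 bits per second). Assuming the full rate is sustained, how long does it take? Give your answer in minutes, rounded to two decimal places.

58.4 GiB = 62,706,522,521.6 bytes = 501,652,180,172.8 bits
1000 Mbps = 1,000,000,000 bits/s
time = 501,652,180,172.8 / 1,000,000,000 = 501.652 s
501.652 s / 60 = 8.36 minutes

8.36 minutes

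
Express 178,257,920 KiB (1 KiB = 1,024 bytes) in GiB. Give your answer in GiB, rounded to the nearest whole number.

170 GiB

178,257,920 KiB × 1,024 bytes/KiB = 182,536,110,080 bytes
1 GiB = 1,073,741,824 bytes
182,536,110,080 / 1,073,741,824 = 170 GiB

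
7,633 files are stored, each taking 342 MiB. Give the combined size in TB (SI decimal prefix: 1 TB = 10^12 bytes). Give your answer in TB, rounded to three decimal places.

Total = 7,633 × 342 MiB = 2,610,486 MiB
= 2,610,486 × 1,048,576 bytes = 2,737,292,967,936 bytes
1 TB = 1,000,000,000,000 bytes
2,737,292,967,936 / 1,000,000,000,000 = 2.737 TB

2.737 TB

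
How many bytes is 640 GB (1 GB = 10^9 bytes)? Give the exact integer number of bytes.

640,000,000,000 bytes

640 × 1,000,000,000 = 640,000,000,000 bytes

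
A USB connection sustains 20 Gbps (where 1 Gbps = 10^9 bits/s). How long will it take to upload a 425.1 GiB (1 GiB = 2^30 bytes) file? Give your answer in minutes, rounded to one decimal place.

425.1 GiB = 456,447,649,382.4 bytes = 3,651,581,195,059.2 bits
20 Gbps = 20,000,000,000 bits/s
time = 3,651,581,195,059.2 / 20,000,000,000 = 182.58 s
182.58 s / 60 = 3.0 minutes

3.0 minutes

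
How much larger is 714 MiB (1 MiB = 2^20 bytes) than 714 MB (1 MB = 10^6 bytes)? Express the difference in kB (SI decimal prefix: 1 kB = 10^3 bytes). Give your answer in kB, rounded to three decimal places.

714 MiB = 714 × 1,048,576 = 748,683,264 bytes
714 MB = 714 × 1,000,000 = 714,000,000 bytes
difference = 34,683,264 bytes
34,683,264 / 1,000 = 34,683.264 kB

34,683.264 kB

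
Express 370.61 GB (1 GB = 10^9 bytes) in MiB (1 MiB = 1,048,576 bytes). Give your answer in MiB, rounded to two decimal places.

370.61 GB = 370.61 × 10^9 bytes = 370,610,000,000 bytes
1 MiB = 1,048,576 bytes
370,610,000,000 / 1,048,576 = 353,441.24 MiB

353,441.24 MiB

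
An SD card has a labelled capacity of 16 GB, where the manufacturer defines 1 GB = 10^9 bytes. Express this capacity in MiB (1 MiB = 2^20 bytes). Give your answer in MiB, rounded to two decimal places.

16 GB = 16 × 10^9 bytes = 16,000,000,000 bytes
1 MiB = 2^20 bytes = 1,048,576 bytes
16,000,000,000 / 1,048,576 = 15,258.79 MiB

15,258.79 MiB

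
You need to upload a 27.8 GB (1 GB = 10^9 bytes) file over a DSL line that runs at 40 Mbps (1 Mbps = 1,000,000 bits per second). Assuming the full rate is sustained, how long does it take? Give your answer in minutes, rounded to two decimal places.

92.67 minutes

27.8 GB = 27,800,000,000 bytes = 222,400,000,000 bits
40 Mbps = 40,000,000 bits/s
time = 222,400,000,000 / 40,000,000 = 5,560.000 s
5,560.000 s / 60 = 92.67 minutes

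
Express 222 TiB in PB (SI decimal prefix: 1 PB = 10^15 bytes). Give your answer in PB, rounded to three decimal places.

222 TiB = 222 × 2^40 bytes = 244,091,581,366,272 bytes
1 PB = 1,000,000,000,000,000 bytes
244,091,581,366,272 / 1,000,000,000,000,000 = 0.244 PB

0.244 PB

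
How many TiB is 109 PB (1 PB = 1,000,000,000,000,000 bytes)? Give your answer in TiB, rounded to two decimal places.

109 PB = 109 × 10^15 bytes = 109,000,000,000,000,000 bytes
1 TiB = 1,099,511,627,776 bytes
109,000,000,000,000,000 / 1,099,511,627,776 = 99,134.92 TiB

99,134.92 TiB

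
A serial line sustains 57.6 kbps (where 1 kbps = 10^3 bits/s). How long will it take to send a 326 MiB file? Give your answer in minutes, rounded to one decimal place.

326 MiB = 341,835,776 bytes = 2,734,686,208 bits
57.6 kbps = 57,600 bits/s
time = 2,734,686,208 / 57,600 = 47,477.19 s
47,477.19 s / 60 = 791.3 minutes

791.3 minutes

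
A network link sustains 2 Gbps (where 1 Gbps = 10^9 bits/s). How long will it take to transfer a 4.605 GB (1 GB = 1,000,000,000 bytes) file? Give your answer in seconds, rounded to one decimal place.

18.4 seconds

4.605 GB = 4,605,000,000 bytes = 36,840,000,000 bits
2 Gbps = 2,000,000,000 bits/s
time = 36,840,000,000 / 2,000,000,000 = 18.4 s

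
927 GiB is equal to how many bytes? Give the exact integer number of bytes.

927 × 1,073,741,824 = 995,358,670,848 bytes  (1 GiB = 2^30 bytes)

995,358,670,848 bytes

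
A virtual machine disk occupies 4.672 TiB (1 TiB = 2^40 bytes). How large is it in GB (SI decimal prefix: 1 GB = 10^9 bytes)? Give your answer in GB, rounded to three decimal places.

5,136.918 GB

4.672 TiB × 1,099,511,627,776 bytes/TiB = 5,136,918,324,969.472 bytes
1 GB = 1,000,000,000 bytes
5,136,918,324,969.472 / 1,000,000,000 = 5,136.918 GB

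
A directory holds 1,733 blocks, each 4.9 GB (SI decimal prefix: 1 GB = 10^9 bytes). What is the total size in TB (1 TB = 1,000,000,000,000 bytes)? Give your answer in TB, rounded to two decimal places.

Total = 1,733 × 4.9 GB = 8491.7 GB
= 8491.7 × 1,000,000,000 bytes = 8,491,700,000,000 bytes
1 TB = 1,000,000,000,000 bytes
8,491,700,000,000 / 1,000,000,000,000 = 8.49 TB

8.49 TB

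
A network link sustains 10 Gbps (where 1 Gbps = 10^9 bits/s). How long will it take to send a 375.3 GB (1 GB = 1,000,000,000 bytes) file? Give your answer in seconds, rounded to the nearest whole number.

300 seconds

375.3 GB = 375,300,000,000 bytes = 3,002,400,000,000 bits
10 Gbps = 10,000,000,000 bits/s
time = 3,002,400,000,000 / 10,000,000,000 = 300 s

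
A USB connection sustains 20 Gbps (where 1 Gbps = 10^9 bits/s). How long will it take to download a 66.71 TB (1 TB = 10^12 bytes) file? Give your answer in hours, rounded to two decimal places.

7.41 hours

66.71 TB = 66,710,000,000,000 bytes = 533,680,000,000,000 bits
20 Gbps = 20,000,000,000 bits/s
time = 533,680,000,000,000 / 20,000,000,000 = 26,684.0000 s
26,684.0000 s / 3600 = 7.41 hours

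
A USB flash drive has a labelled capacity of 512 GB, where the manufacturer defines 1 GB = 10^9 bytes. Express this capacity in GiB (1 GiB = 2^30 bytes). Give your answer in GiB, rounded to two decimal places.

512 GB = 512 × 10^9 bytes = 512,000,000,000 bytes
1 GiB = 1,073,741,824 bytes
512,000,000,000 / 1,073,741,824 = 476.84 GiB

476.84 GiB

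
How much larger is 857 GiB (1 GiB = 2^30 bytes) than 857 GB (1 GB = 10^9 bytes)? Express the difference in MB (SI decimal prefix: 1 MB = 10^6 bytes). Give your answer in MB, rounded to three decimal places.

857 GiB = 857 × 1,073,741,824 = 920,196,743,168 bytes
857 GB = 857 × 1,000,000,000 = 857,000,000,000 bytes
difference = 63,196,743,168 bytes
63,196,743,168 / 1,000,000 = 63,196.743 MB

63,196.743 MB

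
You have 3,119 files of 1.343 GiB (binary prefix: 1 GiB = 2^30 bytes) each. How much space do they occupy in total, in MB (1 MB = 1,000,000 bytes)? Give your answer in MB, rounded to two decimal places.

4,497,708.01 MB

Total = 3,119 × 1.343 GiB = 4188.817 GiB
= 4188.817 × 1,073,741,824 bytes = 4,497,708,005,982.208 bytes
1 MB = 1,000,000 bytes
4,497,708,005,982.208 / 1,000,000 = 4,497,708.01 MB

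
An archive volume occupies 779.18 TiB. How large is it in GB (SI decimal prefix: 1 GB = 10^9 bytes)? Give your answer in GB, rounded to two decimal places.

856,717.47 GB

779.18 TiB × 1,099,511,627,776 bytes/TiB = 856,717,470,130,503.68 bytes
1 GB = 10^9 bytes = 1,000,000,000 bytes
856,717,470,130,503.68 / 1,000,000,000 = 856,717.47 GB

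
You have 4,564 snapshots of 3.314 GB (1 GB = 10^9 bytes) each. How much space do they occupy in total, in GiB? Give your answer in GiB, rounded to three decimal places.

14,086.343 GiB

Total = 4,564 × 3.314 GB = 15125.096 GB
= 15125.096 × 1,000,000,000 bytes = 15,125,096,000,000 bytes
1 GiB = 1,073,741,824 bytes
15,125,096,000,000 / 1,073,741,824 = 14,086.343 GiB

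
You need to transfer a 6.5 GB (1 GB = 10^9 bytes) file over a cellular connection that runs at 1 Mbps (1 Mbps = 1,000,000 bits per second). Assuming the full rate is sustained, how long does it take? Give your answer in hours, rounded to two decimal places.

14.44 hours

6.5 GB = 6,500,000,000 bytes = 52,000,000,000 bits
1 Mbps = 1,000,000 bits/s
time = 52,000,000,000 / 1,000,000 = 52,000.0000 s
52,000.0000 s / 3600 = 14.44 hours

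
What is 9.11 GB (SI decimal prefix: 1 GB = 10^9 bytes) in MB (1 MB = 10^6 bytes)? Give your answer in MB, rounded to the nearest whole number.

9.11 GB = 9.11 × 10^9 bytes = 9,110,000,000 bytes
1 MB = 10^6 bytes = 1,000,000 bytes
9,110,000,000 / 1,000,000 = 9,110 MB

9,110 MB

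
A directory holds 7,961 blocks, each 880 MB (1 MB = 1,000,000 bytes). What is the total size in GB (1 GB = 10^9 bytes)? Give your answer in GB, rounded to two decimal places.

7,005.68 GB

Total = 7,961 × 880 MB = 7,005,680 MB
= 7,005,680 × 1,000,000 bytes = 7,005,680,000,000 bytes
1 GB = 1,000,000,000 bytes
7,005,680,000,000 / 1,000,000,000 = 7,005.68 GB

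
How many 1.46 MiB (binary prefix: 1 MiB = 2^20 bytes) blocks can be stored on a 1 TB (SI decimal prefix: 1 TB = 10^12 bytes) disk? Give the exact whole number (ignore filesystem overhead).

653,201

Capacity: 1 TB = 1,000,000,000,000 bytes
Per item: 1.46 MiB = 1,530,920.96 bytes
⌊1,000,000,000,000 / 1,530,920.96⌋ = 653,201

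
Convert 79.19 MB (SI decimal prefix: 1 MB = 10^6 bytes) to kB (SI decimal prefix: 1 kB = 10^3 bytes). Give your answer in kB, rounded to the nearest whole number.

79.19 MB = 79.19 × 10^6 bytes = 79,190,000 bytes
1 kB = 1,000 bytes
79,190,000 / 1,000 = 79,190 kB

79,190 kB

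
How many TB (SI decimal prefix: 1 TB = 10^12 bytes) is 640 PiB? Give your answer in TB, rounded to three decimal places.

720,575.940 TB

640 PiB × 1,125,899,906,842,624 bytes/PiB = 720,575,940,379,279,360 bytes
1 TB = 1,000,000,000,000 bytes
720,575,940,379,279,360 / 1,000,000,000,000 = 720,575.940 TB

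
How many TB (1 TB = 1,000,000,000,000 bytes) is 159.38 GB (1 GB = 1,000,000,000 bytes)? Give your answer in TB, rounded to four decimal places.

159.38 GB × 1,000,000,000 bytes/GB = 159,380,000,000 bytes
1 TB = 1,000,000,000,000 bytes
159,380,000,000 / 1,000,000,000,000 = 0.1594 TB

0.1594 TB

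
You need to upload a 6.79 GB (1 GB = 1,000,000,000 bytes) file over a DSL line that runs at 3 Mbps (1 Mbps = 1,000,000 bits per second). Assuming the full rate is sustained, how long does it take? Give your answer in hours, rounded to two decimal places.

6.79 GB = 6,790,000,000 bytes = 54,320,000,000 bits
3 Mbps = 3,000,000 bits/s
time = 54,320,000,000 / 3,000,000 = 18,106.6667 s
18,106.6667 s / 3600 = 5.03 hours

5.03 hours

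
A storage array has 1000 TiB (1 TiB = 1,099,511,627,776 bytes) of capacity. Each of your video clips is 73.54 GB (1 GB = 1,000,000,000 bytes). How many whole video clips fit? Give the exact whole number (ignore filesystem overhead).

14,951

Capacity: 1000 TiB = 1,099,511,627,776,000 bytes
Per item: 73.54 GB = 73,540,000,000 bytes
⌊1,099,511,627,776,000 / 73,540,000,000⌋ = 14,951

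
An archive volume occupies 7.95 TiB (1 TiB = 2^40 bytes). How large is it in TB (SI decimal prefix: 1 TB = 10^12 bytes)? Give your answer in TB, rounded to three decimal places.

8.741 TB

7.95 TiB = 7.95 × 2^40 bytes = 8,741,117,440,819.2 bytes
1 TB = 10^12 bytes = 1,000,000,000,000 bytes
8,741,117,440,819.2 / 1,000,000,000,000 = 8.741 TB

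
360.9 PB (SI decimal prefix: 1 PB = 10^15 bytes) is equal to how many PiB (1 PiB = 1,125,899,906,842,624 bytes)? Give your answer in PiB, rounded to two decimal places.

320.54 PiB

360.9 PB = 360.9 × 10^15 bytes = 360,900,000,000,000,000 bytes
1 PiB = 2^50 bytes = 1,125,899,906,842,624 bytes
360,900,000,000,000,000 / 1,125,899,906,842,624 = 320.54 PiB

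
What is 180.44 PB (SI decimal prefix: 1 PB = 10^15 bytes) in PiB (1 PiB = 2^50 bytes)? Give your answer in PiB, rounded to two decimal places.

180.44 PB × 1,000,000,000,000,000 bytes/PB = 180,440,000,000,000,000 bytes
1 PiB = 1,125,899,906,842,624 bytes
180,440,000,000,000,000 / 1,125,899,906,842,624 = 160.26 PiB

160.26 PiB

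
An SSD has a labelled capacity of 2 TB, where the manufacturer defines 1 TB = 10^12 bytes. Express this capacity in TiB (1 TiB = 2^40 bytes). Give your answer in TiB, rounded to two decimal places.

1.82 TiB

2 TB = 2 × 10^12 bytes = 2,000,000,000,000 bytes
1 TiB = 1,099,511,627,776 bytes
2,000,000,000,000 / 1,099,511,627,776 = 1.82 TiB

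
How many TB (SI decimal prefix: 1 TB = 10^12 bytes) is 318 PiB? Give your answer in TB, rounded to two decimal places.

358,036.17 TB

318 PiB × 1,125,899,906,842,624 bytes/PiB = 358,036,170,375,954,432 bytes
1 TB = 1,000,000,000,000 bytes
358,036,170,375,954,432 / 1,000,000,000,000 = 358,036.17 TB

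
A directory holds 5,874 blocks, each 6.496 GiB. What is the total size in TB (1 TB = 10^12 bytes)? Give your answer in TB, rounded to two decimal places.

40.97 TB

Total = 5,874 × 6.496 GiB = 38157.504 GiB
= 38157.504 × 1,073,741,824 bytes = 40,971,307,944,247.296 bytes
1 TB = 1,000,000,000,000 bytes
40,971,307,944,247.296 / 1,000,000,000,000 = 40.97 TB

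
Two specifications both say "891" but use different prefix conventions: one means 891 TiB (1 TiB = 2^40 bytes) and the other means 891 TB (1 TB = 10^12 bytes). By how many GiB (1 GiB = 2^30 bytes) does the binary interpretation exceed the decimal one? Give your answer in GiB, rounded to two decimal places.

891 TiB = 891 × 1,099,511,627,776 = 979,664,860,348,416 bytes
891 TB = 891 × 1,000,000,000,000 = 891,000,000,000,000 bytes
difference = 88,664,860,348,416 bytes
88,664,860,348,416 / 1,073,741,824 = 82,575.59 GiB

82,575.59 GiB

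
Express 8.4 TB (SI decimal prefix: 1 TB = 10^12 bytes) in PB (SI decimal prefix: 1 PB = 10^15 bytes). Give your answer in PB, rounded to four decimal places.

0.0084 PB

8.4 TB × 1,000,000,000,000 bytes/TB = 8,400,000,000,000 bytes
1 PB = 1,000,000,000,000,000 bytes
8,400,000,000,000 / 1,000,000,000,000,000 = 0.0084 PB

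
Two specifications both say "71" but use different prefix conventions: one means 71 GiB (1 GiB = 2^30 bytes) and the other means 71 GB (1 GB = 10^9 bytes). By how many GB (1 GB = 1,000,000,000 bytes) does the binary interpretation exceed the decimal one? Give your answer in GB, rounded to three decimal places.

5.236 GB

71 GiB = 71 × 1,073,741,824 = 76,235,669,504 bytes
71 GB = 71 × 1,000,000,000 = 71,000,000,000 bytes
difference = 5,235,669,504 bytes
5,235,669,504 / 1,000,000,000 = 5.236 GB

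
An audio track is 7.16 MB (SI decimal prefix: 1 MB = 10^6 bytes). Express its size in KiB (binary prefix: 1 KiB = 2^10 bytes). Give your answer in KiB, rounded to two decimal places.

7.16 MB = 7.16 × 10^6 bytes = 7,160,000 bytes
1 KiB = 2^10 bytes = 1,024 bytes
7,160,000 / 1,024 = 6,992.19 KiB

6,992.19 KiB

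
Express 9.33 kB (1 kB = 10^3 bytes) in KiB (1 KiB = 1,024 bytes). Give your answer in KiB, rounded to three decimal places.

9.111 KiB

9.33 kB = 9.33 × 10^3 bytes = 9,330 bytes
1 KiB = 1,024 bytes
9,330 / 1,024 = 9.111 KiB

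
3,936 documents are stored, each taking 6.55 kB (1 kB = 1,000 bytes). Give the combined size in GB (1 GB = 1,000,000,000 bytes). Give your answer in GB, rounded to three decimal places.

0.026 GB

Total = 3,936 × 6.55 kB = 25780.8 kB
= 25780.8 × 1,000 bytes = 25,780,800 bytes
1 GB = 1,000,000,000 bytes
25,780,800 / 1,000,000,000 = 0.026 GB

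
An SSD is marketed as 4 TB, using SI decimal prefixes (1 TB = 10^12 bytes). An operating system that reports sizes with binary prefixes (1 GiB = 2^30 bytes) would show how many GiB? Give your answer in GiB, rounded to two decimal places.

4 TB = 4 × 10^12 bytes = 4,000,000,000,000 bytes
1 GiB = 1,073,741,824 bytes
4,000,000,000,000 / 1,073,741,824 = 3,725.29 GiB

3,725.29 GiB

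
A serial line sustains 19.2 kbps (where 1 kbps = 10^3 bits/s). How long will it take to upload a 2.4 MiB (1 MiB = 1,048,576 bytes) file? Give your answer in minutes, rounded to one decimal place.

17.5 minutes

2.4 MiB = 2,516,582.4 bytes = 20,132,659.2 bits
19.2 kbps = 19,200 bits/s
time = 20,132,659.2 / 19,200 = 1,048.58 s
1,048.58 s / 60 = 17.5 minutes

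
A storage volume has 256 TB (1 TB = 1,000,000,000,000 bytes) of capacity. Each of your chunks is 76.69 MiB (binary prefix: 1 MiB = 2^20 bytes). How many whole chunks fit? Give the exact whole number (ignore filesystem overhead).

Capacity: 256 TB = 256,000,000,000,000 bytes
Per item: 76.69 MiB = 80,415,293.44 bytes
⌊256,000,000,000,000 / 80,415,293.44⌋ = 3,183,474

3,183,474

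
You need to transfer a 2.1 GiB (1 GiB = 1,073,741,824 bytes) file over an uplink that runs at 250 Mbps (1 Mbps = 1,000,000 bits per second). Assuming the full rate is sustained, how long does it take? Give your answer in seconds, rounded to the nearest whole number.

72 seconds

2.1 GiB = 2,254,857,830.4 bytes = 18,038,862,643.2 bits
250 Mbps = 250,000,000 bits/s
time = 18,038,862,643.2 / 250,000,000 = 72 s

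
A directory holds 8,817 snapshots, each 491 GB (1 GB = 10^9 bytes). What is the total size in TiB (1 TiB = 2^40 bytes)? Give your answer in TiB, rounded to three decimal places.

Total = 8,817 × 491 GB = 4,329,147 GB
= 4,329,147 × 1,000,000,000 bytes = 4,329,147,000,000,000 bytes
1 TiB = 1,099,511,627,776 bytes
4,329,147,000,000,000 / 1,099,511,627,776 = 3,937.336 TiB

3,937.336 TiB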